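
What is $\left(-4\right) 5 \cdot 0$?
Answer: $0$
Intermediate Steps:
$\left(-4\right) 5 \cdot 0 = \left(-20\right) 0 = 0$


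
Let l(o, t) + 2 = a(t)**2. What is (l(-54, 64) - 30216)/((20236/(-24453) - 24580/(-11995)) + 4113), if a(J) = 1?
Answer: -1772612226099/241351543195 ≈ -7.3445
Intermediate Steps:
l(o, t) = -1 (l(o, t) = -2 + 1**2 = -2 + 1 = -1)
(l(-54, 64) - 30216)/((20236/(-24453) - 24580/(-11995)) + 4113) = (-1 - 30216)/((20236/(-24453) - 24580/(-11995)) + 4113) = -30217/((20236*(-1/24453) - 24580*(-1/11995)) + 4113) = -30217/((-20236/24453 + 4916/2399) + 4113) = -30217/(71664784/58662747 + 4113) = -30217/241351543195/58662747 = -30217*58662747/241351543195 = -1772612226099/241351543195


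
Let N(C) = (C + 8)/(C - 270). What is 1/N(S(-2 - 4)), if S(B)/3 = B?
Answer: 144/5 ≈ 28.800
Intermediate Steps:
S(B) = 3*B
N(C) = (8 + C)/(-270 + C)
1/N(S(-2 - 4)) = 1/((8 + 3*(-2 - 4))/(-270 + 3*(-2 - 4))) = 1/((8 + 3*(-6))/(-270 + 3*(-6))) = 1/((8 - 18)/(-270 - 18)) = 1/(-10/(-288)) = 1/(-1/288*(-10)) = 1/(5/144) = 144/5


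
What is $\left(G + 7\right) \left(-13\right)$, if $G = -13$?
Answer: $78$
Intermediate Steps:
$\left(G + 7\right) \left(-13\right) = \left(-13 + 7\right) \left(-13\right) = \left(-6\right) \left(-13\right) = 78$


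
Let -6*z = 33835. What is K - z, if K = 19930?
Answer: 153415/6 ≈ 25569.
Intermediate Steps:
z = -33835/6 (z = -⅙*33835 = -33835/6 ≈ -5639.2)
K - z = 19930 - 1*(-33835/6) = 19930 + 33835/6 = 153415/6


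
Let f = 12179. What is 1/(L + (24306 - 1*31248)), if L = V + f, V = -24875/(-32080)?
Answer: 6416/33605567 ≈ 0.00019092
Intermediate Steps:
V = 4975/6416 (V = -24875*(-1/32080) = 4975/6416 ≈ 0.77540)
L = 78145439/6416 (L = 4975/6416 + 12179 = 78145439/6416 ≈ 12180.)
1/(L + (24306 - 1*31248)) = 1/(78145439/6416 + (24306 - 1*31248)) = 1/(78145439/6416 + (24306 - 31248)) = 1/(78145439/6416 - 6942) = 1/(33605567/6416) = 6416/33605567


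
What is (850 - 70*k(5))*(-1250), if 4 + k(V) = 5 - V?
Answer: -1412500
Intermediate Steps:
k(V) = 1 - V (k(V) = -4 + (5 - V) = 1 - V)
(850 - 70*k(5))*(-1250) = (850 - 70*(1 - 1*5))*(-1250) = (850 - 70*(1 - 5))*(-1250) = (850 - 70*(-4))*(-1250) = (850 + 280)*(-1250) = 1130*(-1250) = -1412500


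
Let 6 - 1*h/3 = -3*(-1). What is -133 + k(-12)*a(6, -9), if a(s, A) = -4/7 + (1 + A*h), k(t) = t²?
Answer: -82147/7 ≈ -11735.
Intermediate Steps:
h = 9 (h = 18 - (-9)*(-1) = 18 - 3*3 = 18 - 9 = 9)
a(s, A) = 3/7 + 9*A (a(s, A) = -4/7 + (1 + A*9) = -4*⅐ + (1 + 9*A) = -4/7 + (1 + 9*A) = 3/7 + 9*A)
-133 + k(-12)*a(6, -9) = -133 + (-12)²*(3/7 + 9*(-9)) = -133 + 144*(3/7 - 81) = -133 + 144*(-564/7) = -133 - 81216/7 = -82147/7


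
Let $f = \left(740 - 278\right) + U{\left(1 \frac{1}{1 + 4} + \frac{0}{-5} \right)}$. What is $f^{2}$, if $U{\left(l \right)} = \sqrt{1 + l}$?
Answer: $\frac{\left(2310 + \sqrt{30}\right)^{2}}{25} \approx 2.1446 \cdot 10^{5}$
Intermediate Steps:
$f = 462 + \frac{\sqrt{30}}{5}$ ($f = \left(740 - 278\right) + \sqrt{1 + \left(1 \frac{1}{1 + 4} + \frac{0}{-5}\right)} = 462 + \sqrt{1 + \left(1 \cdot \frac{1}{5} + 0 \left(- \frac{1}{5}\right)\right)} = 462 + \sqrt{1 + \left(1 \cdot \frac{1}{5} + 0\right)} = 462 + \sqrt{1 + \left(\frac{1}{5} + 0\right)} = 462 + \sqrt{1 + \frac{1}{5}} = 462 + \sqrt{\frac{6}{5}} = 462 + \frac{\sqrt{30}}{5} \approx 463.1$)
$f^{2} = \left(462 + \frac{\sqrt{30}}{5}\right)^{2}$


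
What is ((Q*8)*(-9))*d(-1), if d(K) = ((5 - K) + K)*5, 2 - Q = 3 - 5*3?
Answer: -25200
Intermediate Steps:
Q = 14 (Q = 2 - (3 - 5*3) = 2 - (3 - 15) = 2 - 1*(-12) = 2 + 12 = 14)
d(K) = 25 (d(K) = 5*5 = 25)
((Q*8)*(-9))*d(-1) = ((14*8)*(-9))*25 = (112*(-9))*25 = -1008*25 = -25200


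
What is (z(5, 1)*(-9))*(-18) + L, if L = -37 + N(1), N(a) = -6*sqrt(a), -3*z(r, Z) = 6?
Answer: -367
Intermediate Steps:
z(r, Z) = -2 (z(r, Z) = -1/3*6 = -2)
L = -43 (L = -37 - 6*sqrt(1) = -37 - 6*1 = -37 - 6 = -43)
(z(5, 1)*(-9))*(-18) + L = -2*(-9)*(-18) - 43 = 18*(-18) - 43 = -324 - 43 = -367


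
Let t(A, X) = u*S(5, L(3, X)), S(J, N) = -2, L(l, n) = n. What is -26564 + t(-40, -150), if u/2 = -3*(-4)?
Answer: -26612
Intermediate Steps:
u = 24 (u = 2*(-3*(-4)) = 2*12 = 24)
t(A, X) = -48 (t(A, X) = 24*(-2) = -48)
-26564 + t(-40, -150) = -26564 - 48 = -26612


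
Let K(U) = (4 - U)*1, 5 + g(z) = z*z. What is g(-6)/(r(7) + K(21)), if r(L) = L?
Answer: -31/10 ≈ -3.1000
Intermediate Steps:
g(z) = -5 + z² (g(z) = -5 + z*z = -5 + z²)
K(U) = 4 - U
g(-6)/(r(7) + K(21)) = (-5 + (-6)²)/(7 + (4 - 1*21)) = (-5 + 36)/(7 + (4 - 21)) = 31/(7 - 17) = 31/(-10) = -⅒*31 = -31/10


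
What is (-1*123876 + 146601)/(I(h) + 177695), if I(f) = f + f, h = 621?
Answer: 22725/178937 ≈ 0.12700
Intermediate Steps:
I(f) = 2*f
(-1*123876 + 146601)/(I(h) + 177695) = (-1*123876 + 146601)/(2*621 + 177695) = (-123876 + 146601)/(1242 + 177695) = 22725/178937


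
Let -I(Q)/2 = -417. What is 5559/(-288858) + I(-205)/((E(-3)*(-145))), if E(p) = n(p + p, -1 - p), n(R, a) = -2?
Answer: 39882577/13961470 ≈ 2.8566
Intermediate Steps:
E(p) = -2
I(Q) = 834 (I(Q) = -2*(-417) = 834)
5559/(-288858) + I(-205)/((E(-3)*(-145))) = 5559/(-288858) + 834/((-2*(-145))) = 5559*(-1/288858) + 834/290 = -1853/96286 + 834*(1/290) = -1853/96286 + 417/145 = 39882577/13961470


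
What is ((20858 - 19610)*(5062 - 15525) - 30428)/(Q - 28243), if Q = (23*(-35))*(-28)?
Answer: 13088252/5703 ≈ 2295.0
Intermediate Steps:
Q = 22540 (Q = -805*(-28) = 22540)
((20858 - 19610)*(5062 - 15525) - 30428)/(Q - 28243) = ((20858 - 19610)*(5062 - 15525) - 30428)/(22540 - 28243) = (1248*(-10463) - 30428)/(-5703) = (-13057824 - 30428)*(-1/5703) = -13088252*(-1/5703) = 13088252/5703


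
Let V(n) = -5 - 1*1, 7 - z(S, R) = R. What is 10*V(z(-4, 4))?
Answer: -60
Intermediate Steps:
z(S, R) = 7 - R
V(n) = -6 (V(n) = -5 - 1 = -6)
10*V(z(-4, 4)) = 10*(-6) = -60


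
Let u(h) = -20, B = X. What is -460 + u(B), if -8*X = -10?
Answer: -480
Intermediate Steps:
X = 5/4 (X = -⅛*(-10) = 5/4 ≈ 1.2500)
B = 5/4 ≈ 1.2500
-460 + u(B) = -460 - 20 = -480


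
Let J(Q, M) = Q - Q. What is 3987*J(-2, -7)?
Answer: 0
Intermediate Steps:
J(Q, M) = 0
3987*J(-2, -7) = 3987*0 = 0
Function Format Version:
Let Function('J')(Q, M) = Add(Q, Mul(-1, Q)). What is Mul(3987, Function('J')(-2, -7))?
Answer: 0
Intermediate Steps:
Function('J')(Q, M) = 0
Mul(3987, Function('J')(-2, -7)) = Mul(3987, 0) = 0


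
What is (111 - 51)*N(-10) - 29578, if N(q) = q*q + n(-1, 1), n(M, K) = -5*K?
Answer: -23878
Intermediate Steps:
N(q) = -5 + q**2 (N(q) = q*q - 5*1 = q**2 - 5 = -5 + q**2)
(111 - 51)*N(-10) - 29578 = (111 - 51)*(-5 + (-10)**2) - 29578 = 60*(-5 + 100) - 29578 = 60*95 - 29578 = 5700 - 29578 = -23878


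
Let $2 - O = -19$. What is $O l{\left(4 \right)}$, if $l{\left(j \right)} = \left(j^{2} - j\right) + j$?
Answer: $336$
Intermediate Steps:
$O = 21$ ($O = 2 - -19 = 2 + 19 = 21$)
$l{\left(j \right)} = j^{2}$
$O l{\left(4 \right)} = 21 \cdot 4^{2} = 21 \cdot 16 = 336$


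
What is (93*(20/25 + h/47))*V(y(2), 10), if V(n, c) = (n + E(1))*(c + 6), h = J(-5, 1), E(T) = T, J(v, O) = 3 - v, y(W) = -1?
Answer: 0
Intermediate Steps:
h = 8 (h = 3 - 1*(-5) = 3 + 5 = 8)
V(n, c) = (1 + n)*(6 + c) (V(n, c) = (n + 1)*(c + 6) = (1 + n)*(6 + c))
(93*(20/25 + h/47))*V(y(2), 10) = (93*(20/25 + 8/47))*(6 + 10 + 6*(-1) + 10*(-1)) = (93*(20*(1/25) + 8*(1/47)))*(6 + 10 - 6 - 10) = (93*(⅘ + 8/47))*0 = (93*(228/235))*0 = (21204/235)*0 = 0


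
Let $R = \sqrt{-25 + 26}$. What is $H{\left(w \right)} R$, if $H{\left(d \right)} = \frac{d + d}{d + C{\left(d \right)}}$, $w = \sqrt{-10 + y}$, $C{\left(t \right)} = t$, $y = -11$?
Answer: $1$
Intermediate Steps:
$R = 1$ ($R = \sqrt{1} = 1$)
$w = i \sqrt{21}$ ($w = \sqrt{-10 - 11} = \sqrt{-21} = i \sqrt{21} \approx 4.5826 i$)
$H{\left(d \right)} = 1$ ($H{\left(d \right)} = \frac{d + d}{d + d} = \frac{2 d}{2 d} = 2 d \frac{1}{2 d} = 1$)
$H{\left(w \right)} R = 1 \cdot 1 = 1$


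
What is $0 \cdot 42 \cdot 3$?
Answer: $0$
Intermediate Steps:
$0 \cdot 42 \cdot 3 = 0 \cdot 3 = 0$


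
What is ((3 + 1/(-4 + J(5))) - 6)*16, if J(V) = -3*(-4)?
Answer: -46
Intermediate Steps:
J(V) = 12
((3 + 1/(-4 + J(5))) - 6)*16 = ((3 + 1/(-4 + 12)) - 6)*16 = ((3 + 1/8) - 6)*16 = (25/8 - 6)*16 = -23/8*16 = -46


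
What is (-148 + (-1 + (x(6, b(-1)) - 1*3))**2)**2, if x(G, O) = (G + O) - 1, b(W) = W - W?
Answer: 21609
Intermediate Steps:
b(W) = 0
x(G, O) = -1 + G + O
(-148 + (-1 + (x(6, b(-1)) - 1*3))**2)**2 = (-148 + (-1 + ((-1 + 6 + 0) - 1*3))**2)**2 = (-148 + (-1 + (5 - 3))**2)**2 = (-148 + (-1 + 2)**2)**2 = (-148 + 1**2)**2 = (-148 + 1)**2 = (-147)**2 = 21609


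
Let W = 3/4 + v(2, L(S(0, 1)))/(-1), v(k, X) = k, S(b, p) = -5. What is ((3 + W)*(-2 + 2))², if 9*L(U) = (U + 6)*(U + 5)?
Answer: 0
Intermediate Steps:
L(U) = (5 + U)*(6 + U)/9 (L(U) = ((U + 6)*(U + 5))/9 = ((6 + U)*(5 + U))/9 = ((5 + U)*(6 + U))/9 = (5 + U)*(6 + U)/9)
W = -5/4 (W = 3/4 + 2/(-1) = 3*(¼) + 2*(-1) = ¾ - 2 = -5/4 ≈ -1.2500)
((3 + W)*(-2 + 2))² = ((3 - 5/4)*(-2 + 2))² = ((7/4)*0)² = 0² = 0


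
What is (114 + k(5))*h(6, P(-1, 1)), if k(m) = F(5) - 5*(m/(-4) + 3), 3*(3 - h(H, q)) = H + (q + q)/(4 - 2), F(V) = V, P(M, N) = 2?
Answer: 147/4 ≈ 36.750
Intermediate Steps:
h(H, q) = 3 - H/3 - q/3 (h(H, q) = 3 - (H + (q + q)/(4 - 2))/3 = 3 - (H + (2*q)/2)/3 = 3 - (H + (2*q)*(½))/3 = 3 - (H + q)/3 = 3 + (-H/3 - q/3) = 3 - H/3 - q/3)
k(m) = -10 + 5*m/4 (k(m) = 5 - 5*(m/(-4) + 3) = 5 - 5*(m*(-¼) + 3) = 5 - 5*(-m/4 + 3) = 5 - 5*(3 - m/4) = 5 + (-15 + 5*m/4) = -10 + 5*m/4)
(114 + k(5))*h(6, P(-1, 1)) = (114 + (-10 + (5/4)*5))*(3 - ⅓*6 - ⅓*2) = (114 + (-10 + 25/4))*(3 - 2 - ⅔) = (114 - 15/4)*(⅓) = (441/4)*(⅓) = 147/4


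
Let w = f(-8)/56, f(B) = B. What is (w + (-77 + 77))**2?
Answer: 1/49 ≈ 0.020408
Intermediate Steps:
w = -1/7 (w = -8/56 = -8*1/56 = -1/7 ≈ -0.14286)
(w + (-77 + 77))**2 = (-1/7 + (-77 + 77))**2 = (-1/7 + 0)**2 = (-1/7)**2 = 1/49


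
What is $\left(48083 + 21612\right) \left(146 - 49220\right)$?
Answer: $-3420212430$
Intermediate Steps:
$\left(48083 + 21612\right) \left(146 - 49220\right) = 69695 \left(146 - 49220\right) = 69695 \left(-49074\right) = -3420212430$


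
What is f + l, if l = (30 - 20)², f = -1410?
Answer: -1310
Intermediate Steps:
l = 100 (l = 10² = 100)
f + l = -1410 + 100 = -1310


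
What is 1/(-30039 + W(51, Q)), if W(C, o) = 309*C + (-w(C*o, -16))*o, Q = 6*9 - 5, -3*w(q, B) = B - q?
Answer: -3/166075 ≈ -1.8064e-5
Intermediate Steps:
w(q, B) = -B/3 + q/3 (w(q, B) = -(B - q)/3 = -B/3 + q/3)
Q = 49 (Q = 54 - 5 = 49)
W(C, o) = 309*C + o*(-16/3 - C*o/3) (W(C, o) = 309*C + (-(-1/3*(-16) + (C*o)/3))*o = 309*C + (-(16/3 + C*o/3))*o = 309*C + (-16/3 - C*o/3)*o = 309*C + o*(-16/3 - C*o/3))
1/(-30039 + W(51, Q)) = 1/(-30039 + (309*51 - 1/3*49*(16 + 51*49))) = 1/(-30039 + (15759 - 1/3*49*(16 + 2499))) = 1/(-30039 + (15759 - 1/3*49*2515)) = 1/(-30039 + (15759 - 123235/3)) = 1/(-30039 - 75958/3) = 1/(-166075/3) = -3/166075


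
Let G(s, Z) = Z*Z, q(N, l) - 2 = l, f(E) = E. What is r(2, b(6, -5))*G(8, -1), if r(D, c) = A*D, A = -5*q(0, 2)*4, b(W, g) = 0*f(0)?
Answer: -160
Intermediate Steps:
q(N, l) = 2 + l
b(W, g) = 0 (b(W, g) = 0*0 = 0)
G(s, Z) = Z²
A = -80 (A = -5*(2 + 2)*4 = -5*4*4 = -20*4 = -80)
r(D, c) = -80*D
r(2, b(6, -5))*G(8, -1) = -80*2*(-1)² = -160*1 = -160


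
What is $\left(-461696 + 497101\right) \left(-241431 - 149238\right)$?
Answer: $-13831635945$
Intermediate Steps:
$\left(-461696 + 497101\right) \left(-241431 - 149238\right) = 35405 \left(-241431 + \left(-243735 + 94497\right)\right) = 35405 \left(-241431 - 149238\right) = 35405 \left(-390669\right) = -13831635945$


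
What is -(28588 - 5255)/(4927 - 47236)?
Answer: 23333/42309 ≈ 0.55149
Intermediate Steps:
-(28588 - 5255)/(4927 - 47236) = -23333/(-42309) = -23333*(-1)/42309 = -1*(-23333/42309) = 23333/42309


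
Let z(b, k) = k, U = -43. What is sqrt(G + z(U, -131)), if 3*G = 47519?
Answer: sqrt(141378)/3 ≈ 125.33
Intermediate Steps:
G = 47519/3 (G = (1/3)*47519 = 47519/3 ≈ 15840.)
sqrt(G + z(U, -131)) = sqrt(47519/3 - 131) = sqrt(47126/3) = sqrt(141378)/3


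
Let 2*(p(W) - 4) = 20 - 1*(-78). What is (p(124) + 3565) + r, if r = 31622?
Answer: 35240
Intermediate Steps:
p(W) = 53 (p(W) = 4 + (20 - 1*(-78))/2 = 4 + (20 + 78)/2 = 4 + (½)*98 = 4 + 49 = 53)
(p(124) + 3565) + r = (53 + 3565) + 31622 = 3618 + 31622 = 35240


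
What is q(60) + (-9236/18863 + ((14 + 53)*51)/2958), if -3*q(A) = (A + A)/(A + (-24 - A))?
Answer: 7654669/3282162 ≈ 2.3322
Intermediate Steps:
q(A) = A/36 (q(A) = -(A + A)/(3*(A + (-24 - A))) = -2*A/(3*(-24)) = -2*A*(-1)/(3*24) = -(-1)*A/36 = A/36)
q(60) + (-9236/18863 + ((14 + 53)*51)/2958) = (1/36)*60 + (-9236/18863 + ((14 + 53)*51)/2958) = 5/3 + (-9236*1/18863 + (67*51)*(1/2958)) = 5/3 + (-9236/18863 + 3417*(1/2958)) = 5/3 + (-9236/18863 + 67/58) = 5/3 + 728133/1094054 = 7654669/3282162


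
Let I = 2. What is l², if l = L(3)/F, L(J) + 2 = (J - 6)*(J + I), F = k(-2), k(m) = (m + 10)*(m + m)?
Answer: 289/1024 ≈ 0.28223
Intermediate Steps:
k(m) = 2*m*(10 + m) (k(m) = (10 + m)*(2*m) = 2*m*(10 + m))
F = -32 (F = 2*(-2)*(10 - 2) = 2*(-2)*8 = -32)
L(J) = -2 + (-6 + J)*(2 + J) (L(J) = -2 + (J - 6)*(J + 2) = -2 + (-6 + J)*(2 + J))
l = 17/32 (l = (-14 + 3² - 4*3)/(-32) = (-14 + 9 - 12)*(-1/32) = -17*(-1/32) = 17/32 ≈ 0.53125)
l² = (17/32)² = 289/1024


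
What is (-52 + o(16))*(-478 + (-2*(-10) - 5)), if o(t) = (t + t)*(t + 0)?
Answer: -212980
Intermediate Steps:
o(t) = 2*t**2 (o(t) = (2*t)*t = 2*t**2)
(-52 + o(16))*(-478 + (-2*(-10) - 5)) = (-52 + 2*16**2)*(-478 + (-2*(-10) - 5)) = (-52 + 2*256)*(-478 + (20 - 5)) = (-52 + 512)*(-478 + 15) = 460*(-463) = -212980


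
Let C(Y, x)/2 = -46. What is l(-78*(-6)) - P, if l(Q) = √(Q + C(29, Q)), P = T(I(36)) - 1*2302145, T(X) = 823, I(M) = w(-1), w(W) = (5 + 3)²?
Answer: 2301322 + 2*√94 ≈ 2.3013e+6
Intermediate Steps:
w(W) = 64 (w(W) = 8² = 64)
I(M) = 64
C(Y, x) = -92 (C(Y, x) = 2*(-46) = -92)
P = -2301322 (P = 823 - 1*2302145 = 823 - 2302145 = -2301322)
l(Q) = √(-92 + Q) (l(Q) = √(Q - 92) = √(-92 + Q))
l(-78*(-6)) - P = √(-92 - 78*(-6)) - 1*(-2301322) = √(-92 + 468) + 2301322 = √376 + 2301322 = 2*√94 + 2301322 = 2301322 + 2*√94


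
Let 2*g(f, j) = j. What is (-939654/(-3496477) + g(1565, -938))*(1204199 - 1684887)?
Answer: 787803437064592/3496477 ≈ 2.2531e+8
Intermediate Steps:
g(f, j) = j/2
(-939654/(-3496477) + g(1565, -938))*(1204199 - 1684887) = (-939654/(-3496477) + (1/2)*(-938))*(1204199 - 1684887) = (-939654*(-1/3496477) - 469)*(-480688) = (939654/3496477 - 469)*(-480688) = -1638908059/3496477*(-480688) = 787803437064592/3496477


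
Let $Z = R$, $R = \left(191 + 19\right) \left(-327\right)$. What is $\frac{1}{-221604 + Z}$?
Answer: $- \frac{1}{290274} \approx -3.445 \cdot 10^{-6}$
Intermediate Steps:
$R = -68670$ ($R = 210 \left(-327\right) = -68670$)
$Z = -68670$
$\frac{1}{-221604 + Z} = \frac{1}{-221604 - 68670} = \frac{1}{-290274} = - \frac{1}{290274}$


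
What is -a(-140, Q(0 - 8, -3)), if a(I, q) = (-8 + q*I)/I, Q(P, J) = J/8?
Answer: 89/280 ≈ 0.31786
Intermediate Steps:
Q(P, J) = J/8 (Q(P, J) = J*(1/8) = J/8)
a(I, q) = (-8 + I*q)/I
-a(-140, Q(0 - 8, -3)) = -((1/8)*(-3) - 8/(-140)) = -(-3/8 - 8*(-1/140)) = -(-3/8 + 2/35) = -1*(-89/280) = 89/280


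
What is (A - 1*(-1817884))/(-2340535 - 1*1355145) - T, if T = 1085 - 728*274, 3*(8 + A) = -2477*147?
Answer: 733173171657/3695680 ≈ 1.9839e+5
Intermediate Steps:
A = -121381 (A = -8 + (-2477*147)/3 = -8 + (1/3)*(-364119) = -8 - 121373 = -121381)
T = -198387 (T = 1085 - 199472 = -198387)
(A - 1*(-1817884))/(-2340535 - 1*1355145) - T = (-121381 - 1*(-1817884))/(-2340535 - 1*1355145) - 1*(-198387) = (-121381 + 1817884)/(-2340535 - 1355145) + 198387 = 1696503/(-3695680) + 198387 = 1696503*(-1/3695680) + 198387 = -1696503/3695680 + 198387 = 733173171657/3695680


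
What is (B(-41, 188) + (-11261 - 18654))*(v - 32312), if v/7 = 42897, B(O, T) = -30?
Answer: -8024271815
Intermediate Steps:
v = 300279 (v = 7*42897 = 300279)
(B(-41, 188) + (-11261 - 18654))*(v - 32312) = (-30 + (-11261 - 18654))*(300279 - 32312) = (-30 - 29915)*267967 = -29945*267967 = -8024271815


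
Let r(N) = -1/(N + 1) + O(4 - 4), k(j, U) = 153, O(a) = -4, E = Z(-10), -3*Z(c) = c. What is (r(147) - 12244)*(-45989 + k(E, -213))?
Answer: 20771786595/37 ≈ 5.6140e+8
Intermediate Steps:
Z(c) = -c/3
E = 10/3 (E = -1/3*(-10) = 10/3 ≈ 3.3333)
r(N) = -4 - 1/(1 + N) (r(N) = -1/(N + 1) - 4 = -1/(1 + N) - 4 = -4 - 1/(1 + N))
(r(147) - 12244)*(-45989 + k(E, -213)) = ((-5 - 4*147)/(1 + 147) - 12244)*(-45989 + 153) = ((-5 - 588)/148 - 12244)*(-45836) = ((1/148)*(-593) - 12244)*(-45836) = (-593/148 - 12244)*(-45836) = -1812705/148*(-45836) = 20771786595/37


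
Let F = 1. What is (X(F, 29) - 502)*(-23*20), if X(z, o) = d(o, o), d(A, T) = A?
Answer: 217580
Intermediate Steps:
X(z, o) = o
(X(F, 29) - 502)*(-23*20) = (29 - 502)*(-23*20) = -473*(-460) = 217580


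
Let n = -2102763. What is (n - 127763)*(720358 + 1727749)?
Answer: -5460566314282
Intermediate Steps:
(n - 127763)*(720358 + 1727749) = (-2102763 - 127763)*(720358 + 1727749) = -2230526*2448107 = -5460566314282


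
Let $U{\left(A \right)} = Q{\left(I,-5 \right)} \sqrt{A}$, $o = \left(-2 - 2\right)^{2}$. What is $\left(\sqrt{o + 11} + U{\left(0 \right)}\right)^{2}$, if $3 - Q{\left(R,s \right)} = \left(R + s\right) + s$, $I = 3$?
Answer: $27$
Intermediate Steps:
$Q{\left(R,s \right)} = 3 - R - 2 s$ ($Q{\left(R,s \right)} = 3 - \left(\left(R + s\right) + s\right) = 3 - \left(R + 2 s\right) = 3 - R - 2 s$)
$o = 16$ ($o = \left(-4\right)^{2} = 16$)
$U{\left(A \right)} = 10 \sqrt{A}$ ($U{\left(A \right)} = \left(3 - 3 - -10\right) \sqrt{A} = \left(3 - 3 + 10\right) \sqrt{A} = 10 \sqrt{A}$)
$\left(\sqrt{o + 11} + U{\left(0 \right)}\right)^{2} = \left(\sqrt{16 + 11} + 10 \sqrt{0}\right)^{2} = \left(\sqrt{27} + 10 \cdot 0\right)^{2} = \left(3 \sqrt{3} + 0\right)^{2} = \left(3 \sqrt{3}\right)^{2} = 27$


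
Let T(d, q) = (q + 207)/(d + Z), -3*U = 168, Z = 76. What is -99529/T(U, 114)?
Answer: -1990580/321 ≈ -6201.2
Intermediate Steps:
U = -56 (U = -⅓*168 = -56)
T(d, q) = (207 + q)/(76 + d) (T(d, q) = (q + 207)/(d + 76) = (207 + q)/(76 + d))
-99529/T(U, 114) = -99529*(76 - 56)/(207 + 114) = -99529/(321/20) = -99529/((1/20)*321) = -99529/321/20 = -99529*20/321 = -1990580/321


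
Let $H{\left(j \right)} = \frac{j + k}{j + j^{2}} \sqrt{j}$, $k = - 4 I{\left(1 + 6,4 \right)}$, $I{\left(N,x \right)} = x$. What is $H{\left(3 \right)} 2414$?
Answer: $- \frac{15691 \sqrt{3}}{6} \approx -4529.6$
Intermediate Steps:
$k = -16$ ($k = \left(-4\right) 4 = -16$)
$H{\left(j \right)} = \frac{\sqrt{j} \left(-16 + j\right)}{j + j^{2}}$ ($H{\left(j \right)} = \frac{j - 16}{j + j^{2}} \sqrt{j} = \frac{-16 + j}{j + j^{2}} \sqrt{j} = \frac{\sqrt{j} \left(-16 + j\right)}{j + j^{2}}$)
$H{\left(3 \right)} 2414 = \frac{-16 + 3}{\sqrt{3} \left(1 + 3\right)} 2414 = \frac{\sqrt{3}}{3} \cdot \frac{1}{4} \left(-13\right) 2414 = - \frac{13 \sqrt{3}}{12} \cdot 2414 = - \frac{15691 \sqrt{3}}{6}$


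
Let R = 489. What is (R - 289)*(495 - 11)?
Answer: 96800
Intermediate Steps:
(R - 289)*(495 - 11) = (489 - 289)*(495 - 11) = 200*484 = 96800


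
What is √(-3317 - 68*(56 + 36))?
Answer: I*√9573 ≈ 97.842*I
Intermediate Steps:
√(-3317 - 68*(56 + 36)) = √(-3317 - 68*92) = √(-3317 - 6256) = √(-9573) = I*√9573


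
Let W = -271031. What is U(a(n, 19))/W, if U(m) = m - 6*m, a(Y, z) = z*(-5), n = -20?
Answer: -475/271031 ≈ -0.0017526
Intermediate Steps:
a(Y, z) = -5*z
U(m) = -5*m
U(a(n, 19))/W = -(-25)*19/(-271031) = -5*(-95)*(-1/271031) = 475*(-1/271031) = -475/271031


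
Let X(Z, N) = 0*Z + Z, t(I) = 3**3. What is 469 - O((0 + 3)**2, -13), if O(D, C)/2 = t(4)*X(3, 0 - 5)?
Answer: 307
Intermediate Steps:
t(I) = 27
X(Z, N) = Z (X(Z, N) = 0 + Z = Z)
O(D, C) = 162 (O(D, C) = 2*(27*3) = 2*81 = 162)
469 - O((0 + 3)**2, -13) = 469 - 1*162 = 469 - 162 = 307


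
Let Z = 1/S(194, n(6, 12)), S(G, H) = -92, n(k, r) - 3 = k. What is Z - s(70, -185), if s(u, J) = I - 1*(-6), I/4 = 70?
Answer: -26313/92 ≈ -286.01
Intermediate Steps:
I = 280 (I = 4*70 = 280)
n(k, r) = 3 + k
s(u, J) = 286 (s(u, J) = 280 - 1*(-6) = 280 + 6 = 286)
Z = -1/92 (Z = 1/(-92) = -1/92 ≈ -0.010870)
Z - s(70, -185) = -1/92 - 1*286 = -1/92 - 286 = -26313/92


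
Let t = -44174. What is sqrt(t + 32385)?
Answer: I*sqrt(11789) ≈ 108.58*I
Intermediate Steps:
sqrt(t + 32385) = sqrt(-44174 + 32385) = sqrt(-11789) = I*sqrt(11789)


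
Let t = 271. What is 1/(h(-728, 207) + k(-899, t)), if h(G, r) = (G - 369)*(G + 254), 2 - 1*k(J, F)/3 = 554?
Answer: 1/518322 ≈ 1.9293e-6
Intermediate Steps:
k(J, F) = -1656 (k(J, F) = 6 - 3*554 = 6 - 1662 = -1656)
h(G, r) = (-369 + G)*(254 + G)
1/(h(-728, 207) + k(-899, t)) = 1/((-93726 + (-728)² - 115*(-728)) - 1656) = 1/((-93726 + 529984 + 83720) - 1656) = 1/(519978 - 1656) = 1/518322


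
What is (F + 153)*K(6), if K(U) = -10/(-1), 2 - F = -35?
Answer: 1900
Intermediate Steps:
F = 37 (F = 2 - 1*(-35) = 2 + 35 = 37)
K(U) = 10 (K(U) = -10*(-1) = 10)
(F + 153)*K(6) = (37 + 153)*10 = 190*10 = 1900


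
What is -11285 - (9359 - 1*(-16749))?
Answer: -37393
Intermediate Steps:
-11285 - (9359 - 1*(-16749)) = -11285 - (9359 + 16749) = -11285 - 1*26108 = -11285 - 26108 = -37393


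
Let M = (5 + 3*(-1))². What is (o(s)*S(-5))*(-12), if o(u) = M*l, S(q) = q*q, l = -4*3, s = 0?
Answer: 14400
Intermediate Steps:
l = -12
M = 4 (M = (5 - 3)² = 2² = 4)
S(q) = q²
o(u) = -48 (o(u) = 4*(-12) = -48)
(o(s)*S(-5))*(-12) = -48*(-5)²*(-12) = -48*25*(-12) = -1200*(-12) = 14400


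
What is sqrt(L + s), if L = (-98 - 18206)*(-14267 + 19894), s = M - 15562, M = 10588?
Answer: I*sqrt(103001582) ≈ 10149.0*I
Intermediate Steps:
s = -4974 (s = 10588 - 15562 = -4974)
L = -102996608 (L = -18304*5627 = -102996608)
sqrt(L + s) = sqrt(-102996608 - 4974) = sqrt(-103001582) = I*sqrt(103001582)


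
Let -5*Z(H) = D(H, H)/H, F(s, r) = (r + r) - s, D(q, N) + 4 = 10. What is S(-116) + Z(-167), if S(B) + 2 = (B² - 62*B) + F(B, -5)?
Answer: 17327926/835 ≈ 20752.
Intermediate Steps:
D(q, N) = 6 (D(q, N) = -4 + 10 = 6)
F(s, r) = -s + 2*r (F(s, r) = 2*r - s = -s + 2*r)
Z(H) = -6/(5*H)
S(B) = -12 + B² - 63*B (S(B) = -2 + ((B² - 62*B) + (-B + 2*(-5))) = -2 + ((B² - 62*B) + (-B - 10)) = -2 + ((B² - 62*B) + (-10 - B)) = -2 + (-10 + B² - 63*B) = -12 + B² - 63*B)
S(-116) + Z(-167) = (-12 + (-116)² - 63*(-116)) - 6/5/(-167) = (-12 + 13456 + 7308) - 6/5*(-1/167) = 20752 + 6/835 = 17327926/835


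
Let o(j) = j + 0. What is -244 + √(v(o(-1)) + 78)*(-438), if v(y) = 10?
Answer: -244 - 876*√22 ≈ -4352.8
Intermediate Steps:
o(j) = j
-244 + √(v(o(-1)) + 78)*(-438) = -244 + √(10 + 78)*(-438) = -244 + √88*(-438) = -244 + (2*√22)*(-438) = -244 - 876*√22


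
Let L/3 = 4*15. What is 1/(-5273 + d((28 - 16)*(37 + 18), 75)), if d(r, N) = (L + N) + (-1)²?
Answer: -1/5017 ≈ -0.00019932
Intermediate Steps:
L = 180 (L = 3*(4*15) = 3*60 = 180)
d(r, N) = 181 + N (d(r, N) = (180 + N) + (-1)² = (180 + N) + 1 = 181 + N)
1/(-5273 + d((28 - 16)*(37 + 18), 75)) = 1/(-5273 + (181 + 75)) = 1/(-5273 + 256) = 1/(-5017) = -1/5017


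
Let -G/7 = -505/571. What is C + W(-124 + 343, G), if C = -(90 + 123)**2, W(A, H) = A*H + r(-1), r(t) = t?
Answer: -25132105/571 ≈ -44014.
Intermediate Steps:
G = 3535/571 (G = -(-3535)/571 = -7*(-505/571) = 3535/571 ≈ 6.1909)
W(A, H) = -1 + A*H (W(A, H) = A*H - 1 = -1 + A*H)
C = -45369 (C = -1*213**2 = -1*45369 = -45369)
C + W(-124 + 343, G) = -45369 + (-1 + (-124 + 343)*(3535/571)) = -45369 + (-1 + 219*(3535/571)) = -45369 + (-1 + 774165/571) = -45369 + 773594/571 = -25132105/571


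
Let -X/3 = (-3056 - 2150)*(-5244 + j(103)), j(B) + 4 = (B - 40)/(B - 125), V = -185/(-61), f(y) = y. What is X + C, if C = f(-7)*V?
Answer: -55027374376/671 ≈ -8.2008e+7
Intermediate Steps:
V = 185/61 (V = -185*(-1/61) = 185/61 ≈ 3.0328)
j(B) = -4 + (-40 + B)/(-125 + B) (j(B) = -4 + (B - 40)/(B - 125) = -4 + (-40 + B)/(-125 + B))
X = -902087871/11 (X = -3*(-3056 - 2150)*(-5244 + (460 - 3*103)/(-125 + 103)) = -(-15618)*(-5244 + (460 - 309)/(-22)) = -(-15618)*(-5244 - 1/22*151) = -(-15618)*(-5244 - 151/22) = -(-15618)*(-115519)/22 = -3*300695957/11 = -902087871/11 ≈ -8.2008e+7)
C = -1295/61 (C = -7*185/61 = -1295/61 ≈ -21.229)
X + C = -902087871/11 - 1295/61 = -55027374376/671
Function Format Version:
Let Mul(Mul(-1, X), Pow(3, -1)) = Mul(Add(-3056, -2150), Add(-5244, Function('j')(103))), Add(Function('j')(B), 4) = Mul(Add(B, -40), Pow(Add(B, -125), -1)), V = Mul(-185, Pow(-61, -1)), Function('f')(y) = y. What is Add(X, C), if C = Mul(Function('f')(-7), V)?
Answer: Rational(-55027374376, 671) ≈ -8.2008e+7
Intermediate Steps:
V = Rational(185, 61) (V = Mul(-185, Rational(-1, 61)) = Rational(185, 61) ≈ 3.0328)
Function('j')(B) = Add(-4, Mul(Pow(Add(-125, B), -1), Add(-40, B))) (Function('j')(B) = Add(-4, Mul(Add(B, -40), Pow(Add(B, -125), -1))) = Add(-4, Mul(Add(-40, B), Pow(Add(-125, B), -1))) = Add(-4, Mul(Pow(Add(-125, B), -1), Add(-40, B))))
X = Rational(-902087871, 11) (X = Mul(-3, Mul(Add(-3056, -2150), Add(-5244, Mul(Pow(Add(-125, 103), -1), Add(460, Mul(-3, 103)))))) = Mul(-3, Mul(-5206, Add(-5244, Mul(Pow(-22, -1), Add(460, -309))))) = Mul(-3, Mul(-5206, Add(-5244, Mul(Rational(-1, 22), 151)))) = Mul(-3, Mul(-5206, Add(-5244, Rational(-151, 22)))) = Mul(-3, Mul(-5206, Rational(-115519, 22))) = Mul(-3, Rational(300695957, 11)) = Rational(-902087871, 11) ≈ -8.2008e+7)
C = Rational(-1295, 61) (C = Mul(-7, Rational(185, 61)) = Rational(-1295, 61) ≈ -21.229)
Add(X, C) = Add(Rational(-902087871, 11), Rational(-1295, 61)) = Rational(-55027374376, 671)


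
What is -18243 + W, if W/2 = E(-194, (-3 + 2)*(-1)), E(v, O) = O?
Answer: -18241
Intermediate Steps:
W = 2 (W = 2*((-3 + 2)*(-1)) = 2*(-1*(-1)) = 2*1 = 2)
-18243 + W = -18243 + 2 = -18241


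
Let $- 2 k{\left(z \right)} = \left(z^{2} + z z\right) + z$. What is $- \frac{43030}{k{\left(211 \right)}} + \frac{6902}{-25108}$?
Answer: $\frac{772385137}{1120482162} \approx 0.68933$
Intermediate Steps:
$k{\left(z \right)} = - z^{2} - \frac{z}{2}$ ($k{\left(z \right)} = - \frac{\left(z^{2} + z z\right) + z}{2} = - \frac{\left(z^{2} + z^{2}\right) + z}{2} = - \frac{2 z^{2} + z}{2} = - \frac{z + 2 z^{2}}{2} = - z^{2} - \frac{z}{2}$)
$- \frac{43030}{k{\left(211 \right)}} + \frac{6902}{-25108} = - \frac{43030}{\left(-1\right) 211 \left(\frac{1}{2} + 211\right)} + \frac{6902}{-25108} = - \frac{43030}{\left(-1\right) 211 \cdot \frac{423}{2}} + 6902 \left(- \frac{1}{25108}\right) = - \frac{43030}{- \frac{89253}{2}} - \frac{3451}{12554} = \left(-43030\right) \left(- \frac{2}{89253}\right) - \frac{3451}{12554} = \frac{86060}{89253} - \frac{3451}{12554} = \frac{772385137}{1120482162}$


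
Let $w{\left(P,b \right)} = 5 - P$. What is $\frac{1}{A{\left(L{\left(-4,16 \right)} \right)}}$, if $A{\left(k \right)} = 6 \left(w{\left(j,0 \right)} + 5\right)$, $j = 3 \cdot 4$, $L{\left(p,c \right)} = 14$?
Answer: $- \frac{1}{12} \approx -0.083333$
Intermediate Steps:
$j = 12$
$A{\left(k \right)} = -12$ ($A{\left(k \right)} = 6 \left(\left(5 - 12\right) + 5\right) = 6 \left(-7 + 5\right) = 6 \left(-2\right) = -12$)
$\frac{1}{A{\left(L{\left(-4,16 \right)} \right)}} = \frac{1}{-12} = - \frac{1}{12}$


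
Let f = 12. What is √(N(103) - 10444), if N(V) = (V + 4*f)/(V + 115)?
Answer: I*√496307738/218 ≈ 102.19*I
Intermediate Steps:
N(V) = (48 + V)/(115 + V) (N(V) = (V + 4*12)/(V + 115) = (V + 48)/(115 + V) = (48 + V)/(115 + V))
√(N(103) - 10444) = √((48 + 103)/(115 + 103) - 10444) = √(151/218 - 10444) = √(-2276641/218) = I*√496307738/218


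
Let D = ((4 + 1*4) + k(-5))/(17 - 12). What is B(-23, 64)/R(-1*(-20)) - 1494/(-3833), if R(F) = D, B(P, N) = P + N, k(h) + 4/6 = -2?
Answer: 2381199/61328 ≈ 38.827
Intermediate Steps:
k(h) = -8/3 (k(h) = -⅔ - 2 = -8/3)
B(P, N) = N + P
D = 16/15 (D = ((4 + 1*4) - 8/3)/(17 - 12) = ((4 + 4) - 8/3)/5 = (8 - 8/3)*(⅕) = (16/3)*(⅕) = 16/15 ≈ 1.0667)
R(F) = 16/15
B(-23, 64)/R(-1*(-20)) - 1494/(-3833) = (64 - 23)/(16/15) - 1494/(-3833) = 41*(15/16) - 1494*(-1/3833) = 615/16 + 1494/3833 = 2381199/61328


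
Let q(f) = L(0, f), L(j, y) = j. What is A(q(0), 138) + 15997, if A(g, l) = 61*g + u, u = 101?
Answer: 16098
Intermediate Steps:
q(f) = 0
A(g, l) = 101 + 61*g (A(g, l) = 61*g + 101 = 101 + 61*g)
A(q(0), 138) + 15997 = (101 + 61*0) + 15997 = (101 + 0) + 15997 = 101 + 15997 = 16098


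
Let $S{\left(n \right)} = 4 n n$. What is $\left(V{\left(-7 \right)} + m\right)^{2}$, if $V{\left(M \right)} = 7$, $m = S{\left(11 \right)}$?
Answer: $241081$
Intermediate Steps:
$S{\left(n \right)} = 4 n^{2}$
$m = 484$ ($m = 4 \cdot 11^{2} = 4 \cdot 121 = 484$)
$\left(V{\left(-7 \right)} + m\right)^{2} = \left(7 + 484\right)^{2} = 491^{2} = 241081$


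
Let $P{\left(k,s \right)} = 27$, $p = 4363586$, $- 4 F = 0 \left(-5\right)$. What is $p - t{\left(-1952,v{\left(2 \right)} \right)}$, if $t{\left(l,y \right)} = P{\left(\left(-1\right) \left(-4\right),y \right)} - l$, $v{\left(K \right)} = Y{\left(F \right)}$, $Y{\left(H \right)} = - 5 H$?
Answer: $4361607$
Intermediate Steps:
$F = 0$ ($F = - \frac{0 \left(-5\right)}{4} = \left(- \frac{1}{4}\right) 0 = 0$)
$v{\left(K \right)} = 0$ ($v{\left(K \right)} = \left(-5\right) 0 = 0$)
$t{\left(l,y \right)} = 27 - l$
$p - t{\left(-1952,v{\left(2 \right)} \right)} = 4363586 - \left(27 - -1952\right) = 4363586 - \left(27 + 1952\right) = 4363586 - 1979 = 4361607$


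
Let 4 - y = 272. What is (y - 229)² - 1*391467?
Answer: -144458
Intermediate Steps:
y = -268 (y = 4 - 1*272 = 4 - 272 = -268)
(y - 229)² - 1*391467 = (-268 - 229)² - 1*391467 = (-497)² - 391467 = 247009 - 391467 = -144458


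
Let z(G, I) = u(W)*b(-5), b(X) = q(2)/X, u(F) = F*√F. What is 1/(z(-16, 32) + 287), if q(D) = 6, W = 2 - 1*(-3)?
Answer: 287/82189 + 6*√5/82189 ≈ 0.0036552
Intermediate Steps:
W = 5 (W = 2 + 3 = 5)
u(F) = F^(3/2)
b(X) = 6/X
z(G, I) = -6*√5 (z(G, I) = 5^(3/2)*(6/(-5)) = (5*√5)*(6*(-⅕)) = (5*√5)*(-6/5) = -6*√5)
1/(z(-16, 32) + 287) = 1/(-6*√5 + 287) = 1/(287 - 6*√5)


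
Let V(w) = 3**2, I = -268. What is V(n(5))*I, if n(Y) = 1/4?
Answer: -2412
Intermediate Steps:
n(Y) = 1/4
V(w) = 9
V(n(5))*I = 9*(-268) = -2412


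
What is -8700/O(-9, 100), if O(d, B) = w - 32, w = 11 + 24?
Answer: -2900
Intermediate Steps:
w = 35
O(d, B) = 3 (O(d, B) = 35 - 32 = 3)
-8700/O(-9, 100) = -8700/3 = -8700*⅓ = -2900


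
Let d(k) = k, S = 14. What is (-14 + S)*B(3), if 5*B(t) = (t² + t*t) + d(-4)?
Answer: 0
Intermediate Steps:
B(t) = -⅘ + 2*t²/5 (B(t) = ((t² + t*t) - 4)/5 = ((t² + t²) - 4)/5 = (2*t² - 4)/5 = (-4 + 2*t²)/5 = -⅘ + 2*t²/5)
(-14 + S)*B(3) = (-14 + 14)*(-⅘ + (⅖)*3²) = 0*(-⅘ + (⅖)*9) = 0*(-⅘ + 18/5) = 0*(14/5) = 0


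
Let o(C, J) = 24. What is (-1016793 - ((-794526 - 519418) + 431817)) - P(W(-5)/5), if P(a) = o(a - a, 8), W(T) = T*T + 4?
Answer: -134690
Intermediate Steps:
W(T) = 4 + T**2 (W(T) = T**2 + 4 = 4 + T**2)
P(a) = 24
(-1016793 - ((-794526 - 519418) + 431817)) - P(W(-5)/5) = (-1016793 - ((-794526 - 519418) + 431817)) - 1*24 = (-1016793 - (-1313944 + 431817)) - 24 = (-1016793 - 1*(-882127)) - 24 = (-1016793 + 882127) - 24 = -134666 - 24 = -134690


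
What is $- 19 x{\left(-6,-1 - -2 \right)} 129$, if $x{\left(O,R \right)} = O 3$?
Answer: $44118$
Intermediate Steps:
$x{\left(O,R \right)} = 3 O$
$- 19 x{\left(-6,-1 - -2 \right)} 129 = - 19 \cdot 3 \left(-6\right) 129 = \left(-19\right) \left(-18\right) 129 = 342 \cdot 129 = 44118$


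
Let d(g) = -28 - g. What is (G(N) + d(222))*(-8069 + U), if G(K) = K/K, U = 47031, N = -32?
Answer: -9701538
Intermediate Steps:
G(K) = 1
(G(N) + d(222))*(-8069 + U) = (1 + (-28 - 1*222))*(-8069 + 47031) = (1 + (-28 - 222))*38962 = (1 - 250)*38962 = -249*38962 = -9701538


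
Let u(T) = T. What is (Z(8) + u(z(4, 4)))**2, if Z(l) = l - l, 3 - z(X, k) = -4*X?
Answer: 361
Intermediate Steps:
z(X, k) = 3 + 4*X (z(X, k) = 3 - (-4)*X = 3 + 4*X)
Z(l) = 0
(Z(8) + u(z(4, 4)))**2 = (0 + (3 + 4*4))**2 = (0 + (3 + 16))**2 = (0 + 19)**2 = 19**2 = 361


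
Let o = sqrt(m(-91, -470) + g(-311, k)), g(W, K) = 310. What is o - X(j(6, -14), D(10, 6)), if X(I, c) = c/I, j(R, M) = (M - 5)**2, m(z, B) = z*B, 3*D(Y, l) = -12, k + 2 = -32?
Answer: 4/361 + 2*sqrt(10770) ≈ 207.57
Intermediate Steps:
k = -34 (k = -2 - 32 = -34)
D(Y, l) = -4 (D(Y, l) = (1/3)*(-12) = -4)
m(z, B) = B*z
j(R, M) = (-5 + M)**2
o = 2*sqrt(10770) (o = sqrt(-470*(-91) + 310) = sqrt(42770 + 310) = sqrt(43080) = 2*sqrt(10770) ≈ 207.56)
o - X(j(6, -14), D(10, 6)) = 2*sqrt(10770) - (-4)/((-5 - 14)**2) = 2*sqrt(10770) - (-4)/((-19)**2) = 2*sqrt(10770) - (-4)/361 = 2*sqrt(10770) - 1*(-4/361) = 2*sqrt(10770) + 4/361 = 4/361 + 2*sqrt(10770)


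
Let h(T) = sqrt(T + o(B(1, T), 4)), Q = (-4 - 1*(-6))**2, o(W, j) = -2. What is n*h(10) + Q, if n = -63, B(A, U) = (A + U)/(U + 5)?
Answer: 4 - 126*sqrt(2) ≈ -174.19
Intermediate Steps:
B(A, U) = (A + U)/(5 + U)
Q = 4 (Q = (-4 + 6)**2 = 2**2 = 4)
h(T) = sqrt(-2 + T) (h(T) = sqrt(T - 2) = sqrt(-2 + T))
n*h(10) + Q = -63*sqrt(-2 + 10) + 4 = -126*sqrt(2) + 4 = 4 - 126*sqrt(2)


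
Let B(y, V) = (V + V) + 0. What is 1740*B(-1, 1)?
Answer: 3480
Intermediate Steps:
B(y, V) = 2*V (B(y, V) = 2*V + 0 = 2*V)
1740*B(-1, 1) = 1740*(2*1) = 1740*2 = 3480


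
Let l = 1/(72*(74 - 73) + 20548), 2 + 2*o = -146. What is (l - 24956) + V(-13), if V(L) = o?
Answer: -516118599/20620 ≈ -25030.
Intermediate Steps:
o = -74 (o = -1 + (½)*(-146) = -1 - 73 = -74)
V(L) = -74
l = 1/20620 (l = 1/(72*1 + 20548) = 1/(72 + 20548) = 1/20620 ≈ 4.8497e-5)
(l - 24956) + V(-13) = (1/20620 - 24956) - 74 = -514592719/20620 - 74 = -516118599/20620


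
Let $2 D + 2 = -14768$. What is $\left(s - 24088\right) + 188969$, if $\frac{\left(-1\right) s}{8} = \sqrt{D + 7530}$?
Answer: $164881 - 8 \sqrt{145} \approx 1.6478 \cdot 10^{5}$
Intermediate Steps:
$D = -7385$ ($D = -1 + \frac{1}{2} \left(-14768\right) = -1 - 7384 = -7385$)
$s = - 8 \sqrt{145}$ ($s = - 8 \sqrt{-7385 + 7530} = - 8 \sqrt{145} \approx -96.333$)
$\left(s - 24088\right) + 188969 = \left(- 8 \sqrt{145} - 24088\right) + 188969 = \left(-24088 - 8 \sqrt{145}\right) + 188969 = 164881 - 8 \sqrt{145}$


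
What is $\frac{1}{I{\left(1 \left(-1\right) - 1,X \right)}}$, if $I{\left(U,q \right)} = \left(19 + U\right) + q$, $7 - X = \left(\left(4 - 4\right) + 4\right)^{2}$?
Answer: $\frac{1}{8} \approx 0.125$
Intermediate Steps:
$X = -9$ ($X = 7 - \left(\left(4 - 4\right) + 4\right)^{2} = 7 - \left(0 + 4\right)^{2} = 7 - 4^{2} = 7 - 16 = -9$)
$I{\left(U,q \right)} = 19 + U + q$
$\frac{1}{I{\left(1 \left(-1\right) - 1,X \right)}} = \frac{1}{19 + \left(1 \left(-1\right) - 1\right) - 9} = \frac{1}{19 - 2 - 9} = \frac{1}{8}$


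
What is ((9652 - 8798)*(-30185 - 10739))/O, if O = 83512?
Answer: -336049/803 ≈ -418.49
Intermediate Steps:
((9652 - 8798)*(-30185 - 10739))/O = ((9652 - 8798)*(-30185 - 10739))/83512 = (854*(-40924))*(1/83512) = -34949096*1/83512 = -336049/803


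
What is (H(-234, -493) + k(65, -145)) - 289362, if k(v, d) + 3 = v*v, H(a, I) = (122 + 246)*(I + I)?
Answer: -647988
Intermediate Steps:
H(a, I) = 736*I (H(a, I) = 368*(2*I) = 736*I)
k(v, d) = -3 + v**2 (k(v, d) = -3 + v*v = -3 + v**2)
(H(-234, -493) + k(65, -145)) - 289362 = (736*(-493) + (-3 + 65**2)) - 289362 = (-362848 + (-3 + 4225)) - 289362 = (-362848 + 4222) - 289362 = -358626 - 289362 = -647988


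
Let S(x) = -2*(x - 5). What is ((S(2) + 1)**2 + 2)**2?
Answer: 2601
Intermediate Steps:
S(x) = 10 - 2*x (S(x) = -2*(-5 + x) = 10 - 2*x)
((S(2) + 1)**2 + 2)**2 = (((10 - 2*2) + 1)**2 + 2)**2 = (((10 - 4) + 1)**2 + 2)**2 = ((6 + 1)**2 + 2)**2 = (7**2 + 2)**2 = (49 + 2)**2 = 51**2 = 2601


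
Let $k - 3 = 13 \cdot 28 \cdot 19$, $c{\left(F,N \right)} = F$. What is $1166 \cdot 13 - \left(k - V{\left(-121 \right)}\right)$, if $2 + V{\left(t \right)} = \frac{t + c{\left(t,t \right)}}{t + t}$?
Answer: $8238$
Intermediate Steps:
$V{\left(t \right)} = -1$ ($V{\left(t \right)} = -2 + \frac{t + t}{t + t} = -2 + \frac{2 t}{2 t} = -2 + 2 t \frac{1}{2 t} = -2 + 1 = -1$)
$k = 6919$ ($k = 3 + 13 \cdot 28 \cdot 19 = 3 + 364 \cdot 19 = 3 + 6916 = 6919$)
$1166 \cdot 13 - \left(k - V{\left(-121 \right)}\right) = 1166 \cdot 13 - \left(6919 - -1\right) = 15158 - \left(6919 + 1\right) = 15158 - 6920 = 8238$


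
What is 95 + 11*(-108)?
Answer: -1093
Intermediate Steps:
95 + 11*(-108) = 95 - 1188 = -1093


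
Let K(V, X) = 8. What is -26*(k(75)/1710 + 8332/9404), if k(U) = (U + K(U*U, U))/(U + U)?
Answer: -6948300229/301515750 ≈ -23.045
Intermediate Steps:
k(U) = (8 + U)/(2*U) (k(U) = (U + 8)/(U + U) = (8 + U)/((2*U)) = (8 + U)*(1/(2*U)) = (8 + U)/(2*U))
-26*(k(75)/1710 + 8332/9404) = -26*(((½)*(8 + 75)/75)/1710 + 8332/9404) = -26*(((½)*(1/75)*83)*(1/1710) + 8332*(1/9404)) = -26*((83/150)*(1/1710) + 2083/2351) = -26*(83/256500 + 2083/2351) = -26*534484633/603031500 = -6948300229/301515750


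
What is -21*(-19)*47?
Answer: 18753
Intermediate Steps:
-21*(-19)*47 = 399*47 = 18753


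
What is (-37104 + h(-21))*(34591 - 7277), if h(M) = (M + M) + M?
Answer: -1015179438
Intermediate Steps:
h(M) = 3*M (h(M) = 2*M + M = 3*M)
(-37104 + h(-21))*(34591 - 7277) = (-37104 + 3*(-21))*(34591 - 7277) = (-37104 - 63)*27314 = -37167*27314 = -1015179438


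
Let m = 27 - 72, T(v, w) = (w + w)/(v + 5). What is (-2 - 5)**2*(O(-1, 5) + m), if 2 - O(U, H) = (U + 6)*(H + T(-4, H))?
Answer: -5782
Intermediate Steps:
T(v, w) = 2*w/(5 + v) (T(v, w) = (2*w)/(5 + v) = 2*w/(5 + v))
O(U, H) = 2 - 3*H*(6 + U) (O(U, H) = 2 - (U + 6)*(H + 2*H/(5 - 4)) = 2 - (6 + U)*(H + 2*H/1) = 2 - (6 + U)*(H + 2*H*1) = 2 - (6 + U)*(H + 2*H) = 2 - (6 + U)*3*H = 2 - 3*H*(6 + U))
m = -45
(-2 - 5)**2*(O(-1, 5) + m) = (-2 - 5)**2*((2 - 18*5 - 3*5*(-1)) - 45) = (-7)**2*((2 - 90 + 15) - 45) = 49*(-73 - 45) = 49*(-118) = -5782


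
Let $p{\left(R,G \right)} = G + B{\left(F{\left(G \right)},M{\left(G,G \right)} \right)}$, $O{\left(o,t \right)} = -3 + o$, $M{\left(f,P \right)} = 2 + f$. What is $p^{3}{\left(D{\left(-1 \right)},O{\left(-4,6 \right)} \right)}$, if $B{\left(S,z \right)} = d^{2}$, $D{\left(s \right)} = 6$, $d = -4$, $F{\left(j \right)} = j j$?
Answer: $729$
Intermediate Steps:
$F{\left(j \right)} = j^{2}$
$B{\left(S,z \right)} = 16$ ($B{\left(S,z \right)} = \left(-4\right)^{2} = 16$)
$p{\left(R,G \right)} = 16 + G$ ($p{\left(R,G \right)} = G + 16 = 16 + G$)
$p^{3}{\left(D{\left(-1 \right)},O{\left(-4,6 \right)} \right)} = \left(16 - 7\right)^{3} = 9^{3} = 729$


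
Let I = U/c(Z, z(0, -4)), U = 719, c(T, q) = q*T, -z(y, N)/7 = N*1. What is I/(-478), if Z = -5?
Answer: 719/66920 ≈ 0.010744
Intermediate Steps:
z(y, N) = -7*N
c(T, q) = T*q
I = -719/140 (I = 719/((-(-35)*(-4))) = 719/((-5*28)) = 719/(-140) = 719*(-1/140) = -719/140 ≈ -5.1357)
I/(-478) = -719/140/(-478) = -719/140*(-1/478) = 719/66920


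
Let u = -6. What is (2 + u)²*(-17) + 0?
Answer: -272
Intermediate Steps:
(2 + u)²*(-17) + 0 = (2 - 6)²*(-17) + 0 = (-4)²*(-17) + 0 = 16*(-17) + 0 = -272 + 0 = -272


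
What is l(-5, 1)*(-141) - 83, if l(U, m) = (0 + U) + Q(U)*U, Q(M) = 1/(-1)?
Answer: -83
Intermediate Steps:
Q(M) = -1
l(U, m) = 0 (l(U, m) = (0 + U) - U = U - U = 0)
l(-5, 1)*(-141) - 83 = 0*(-141) - 83 = 0 - 83 = -83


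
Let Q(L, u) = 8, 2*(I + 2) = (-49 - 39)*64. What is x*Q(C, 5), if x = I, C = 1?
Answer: -22544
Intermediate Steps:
I = -2818 (I = -2 + ((-49 - 39)*64)/2 = -2 + (-88*64)/2 = -2 + (1/2)*(-5632) = -2 - 2816 = -2818)
x = -2818
x*Q(C, 5) = -2818*8 = -22544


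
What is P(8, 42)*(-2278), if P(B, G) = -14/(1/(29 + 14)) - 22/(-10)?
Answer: 6831722/5 ≈ 1.3663e+6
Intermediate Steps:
P(B, G) = -2999/5 (P(B, G) = -14/(1/43) - 22*(-⅒) = -14/1/43 + 11/5 = -14*43 + 11/5 = -602 + 11/5 = -2999/5)
P(8, 42)*(-2278) = -2999/5*(-2278) = 6831722/5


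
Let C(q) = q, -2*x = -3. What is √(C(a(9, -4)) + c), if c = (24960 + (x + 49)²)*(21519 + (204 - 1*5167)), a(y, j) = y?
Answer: 2*√113864927 ≈ 21342.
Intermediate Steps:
x = 3/2 (x = -½*(-3) = 3/2 ≈ 1.5000)
c = 455459699 (c = (24960 + (3/2 + 49)²)*(21519 + (204 - 1*5167)) = (24960 + (101/2)²)*(21519 + (204 - 5167)) = (24960 + 10201/4)*(21519 - 4963) = (110041/4)*16556 = 455459699)
√(C(a(9, -4)) + c) = √(9 + 455459699) = √455459708 = 2*√113864927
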